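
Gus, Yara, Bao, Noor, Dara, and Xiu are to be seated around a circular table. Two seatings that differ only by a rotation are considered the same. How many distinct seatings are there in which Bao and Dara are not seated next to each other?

All circular seatings of 6 people number (5)! = 120.
Seatings with Bao beside Dara: treat them as a block with 2 internal orders, giving 2 × (4)! = 48.
Subtracting, 120 − 48 = 72.

72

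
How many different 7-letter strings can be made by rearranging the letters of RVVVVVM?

42

RVVVVVM has 7 letters with V appearing 5 times.
So there are 7! / (5!) = 42 distinguishable arrangements.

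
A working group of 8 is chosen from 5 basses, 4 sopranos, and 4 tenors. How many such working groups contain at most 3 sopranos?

1161

Split by how many sopranos are chosen (0 through 3).
Sum: C(4,0)·C(9,8) + C(4,1)·C(9,7) + C(4,2)·C(9,6) + C(4,3)·C(9,5) = 9 + 144 + 504 + 504 = 1161.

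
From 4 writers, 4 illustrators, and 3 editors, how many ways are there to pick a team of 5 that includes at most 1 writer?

Split by how many writers are chosen (0 through 1).
Sum: C(4,0)·C(7,5) + C(4,1)·C(7,4) = 21 + 140 = 161.

161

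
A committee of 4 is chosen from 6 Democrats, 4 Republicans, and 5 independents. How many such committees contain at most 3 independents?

Split by how many independents are chosen (0 through 3).
Sum: C(5,0)·C(10,4) + C(5,1)·C(10,3) + C(5,2)·C(10,2) + C(5,3)·C(10,1) = 210 + 600 + 450 + 100 = 1360.

1360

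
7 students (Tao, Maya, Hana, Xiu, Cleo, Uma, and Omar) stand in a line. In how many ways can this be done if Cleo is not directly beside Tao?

3600

Of the 7! = 5040 arrangements, those with Cleo and Tao adjacent number 2 × 6! = 1440 (treat the pair as a block with 2 internal orders).
Complementary counting: 5040 − 1440 = 3600.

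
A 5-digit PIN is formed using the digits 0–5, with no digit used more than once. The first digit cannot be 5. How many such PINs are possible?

600

The first digit has 6−1 = 5 choices (anything except 5).
The remaining 4 digits are filled from the other 5 symbols without repetition: 5 × 4 × 3 × 2 = 120.
Total: 5 × 120 = 600.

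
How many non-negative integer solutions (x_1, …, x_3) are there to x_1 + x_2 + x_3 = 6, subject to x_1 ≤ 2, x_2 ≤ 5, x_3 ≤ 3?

By stars and bars, unrestricted non-negative solutions to x_1+…+x_3 = 6 number C(6+2,2) = 28.
Subtract solutions that violate a single cap (substitute x_i' = x_i − (cap_i+1)): x_1 ≥ 3 gives C(5,2) = 10; x_2 ≥ 6 gives C(2,2) = 1; x_3 ≥ 4 gives C(4,2) = 6. Together 17.
No two caps can be exceeded simultaneously, so the pair terms are all 0.
By inclusion–exclusion the count is 28 − 17 + 0 = 11.

11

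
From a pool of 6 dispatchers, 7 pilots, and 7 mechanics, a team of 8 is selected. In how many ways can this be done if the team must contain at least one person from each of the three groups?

Unrestricted: C(20,8) = 125970 ways to pick any 8 of the 20.
Subtract selections that omit an entire group: no dispatchers → C(14,8) = 3003; no pilots → C(13,8) = 1287; no mechanics → C(13,8) = 1287.
Add back selections omitting two groups (i.e. drawn from a single group): C(6,8) + C(7,8) + C(7,8) = 0.
By inclusion–exclusion: 125970 − 5577 + 0 = 120393.

120393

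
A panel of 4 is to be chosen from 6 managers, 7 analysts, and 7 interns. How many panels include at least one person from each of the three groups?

Total 4-person selections from all 20: C(20,4) = 4845.
Subtract selections that omit an entire group: no managers → C(14,4) = 1001; no analysts → C(13,4) = 715; no interns → C(13,4) = 715.
Add back selections omitting two groups (i.e. drawn from a single group): C(6,4) + C(7,4) + C(7,4) = 85.
By inclusion–exclusion: 4845 − 2431 + 85 = 2499.

2499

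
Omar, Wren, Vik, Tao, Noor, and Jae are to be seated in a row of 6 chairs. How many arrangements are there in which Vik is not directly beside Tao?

480

There are 6! = 720 arrangements in all. If Vik and Tao are adjacent, merging them into one block gives 2·(5)! = 240 arrangements.
Complementary counting: 720 − 240 = 480.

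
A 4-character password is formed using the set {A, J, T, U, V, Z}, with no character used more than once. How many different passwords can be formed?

360

Choose and order 4 of the 6 symbols: the first character has 6 options, the next 5, then 4, 3.
6 × 5 × 4 × 3 = 360.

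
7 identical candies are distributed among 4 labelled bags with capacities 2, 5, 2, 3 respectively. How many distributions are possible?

By stars and bars, unrestricted non-negative solutions to x_1+…+x_4 = 7 number C(7+3,3) = 120.
Subtract solutions that violate a single cap (substitute x_i' = x_i − (cap_i+1)): x_1 ≥ 3 gives C(7,3) = 35; x_2 ≥ 6 gives C(4,3) = 4; x_3 ≥ 3 gives C(7,3) = 35; x_4 ≥ 4 gives C(6,3) = 20. Together 94.
Add back pairs where two caps are both exceeded: 0 + 4 + 1 + 0 + 0 + 1 = 6.
By inclusion–exclusion the count is 120 − 94 + 6 = 32.

32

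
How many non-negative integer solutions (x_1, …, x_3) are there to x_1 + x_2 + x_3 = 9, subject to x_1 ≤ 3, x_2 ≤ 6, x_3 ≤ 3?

By stars and bars, unrestricted non-negative solutions to x_1+…+x_3 = 9 number C(9+2,2) = 55.
Subtract solutions that violate a single cap (substitute x_i' = x_i − (cap_i+1)): x_1 ≥ 4 gives C(7,2) = 21; x_2 ≥ 7 gives C(4,2) = 6; x_3 ≥ 4 gives C(7,2) = 21. Together 48.
Add back pairs where two caps are both exceeded: 0 + 3 + 0 = 3.
By inclusion–exclusion the count is 55 − 48 + 3 = 10.

10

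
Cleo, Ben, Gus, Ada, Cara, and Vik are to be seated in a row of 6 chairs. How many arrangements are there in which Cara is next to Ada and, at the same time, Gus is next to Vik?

Treat {Cara,Ada} as one block (2 orders) and {Gus,Vik} as another (2 orders).
That leaves 4 units to arrange: 2 × 2 × 4! = 4 × 24 = 96.

96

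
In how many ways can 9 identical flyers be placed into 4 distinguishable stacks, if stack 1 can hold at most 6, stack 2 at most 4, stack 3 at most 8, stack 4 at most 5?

154

By stars and bars, unrestricted non-negative solutions to x_1+…+x_4 = 9 number C(9+3,3) = 220.
Subtract solutions that violate a single cap (substitute x_i' = x_i − (cap_i+1)): x_1 ≥ 7 gives C(5,3) = 10; x_2 ≥ 5 gives C(7,3) = 35; x_3 ≥ 9 gives C(3,3) = 1; x_4 ≥ 6 gives C(6,3) = 20. Together 66.
No two caps can be exceeded simultaneously, so the pair terms are all 0.
By inclusion–exclusion the count is 220 − 66 + 0 = 154.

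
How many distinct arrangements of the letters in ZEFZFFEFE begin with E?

With the first slot taken by E, it remains to arrange the other 8 letters (ZFZFFEFE).
Those 8 letters have E appearing twice, F appearing 4 times, and Z appearing twice, giving (8)!/(4!·2!·2!) = 420.

420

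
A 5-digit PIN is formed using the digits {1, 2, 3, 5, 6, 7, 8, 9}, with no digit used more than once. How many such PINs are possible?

6720

With no repetition, fill the 5 digits in order: 8 choices, then 7, down to 4.
That product is 8 × 7 × 6 × 5 × 4 = 6720.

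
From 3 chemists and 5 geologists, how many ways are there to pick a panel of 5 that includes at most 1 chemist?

16

Split by how many chemists are chosen (0 through 1).
Sum: C(3,0)·C(5,5) + C(3,1)·C(5,4) = 1 + 15 = 16.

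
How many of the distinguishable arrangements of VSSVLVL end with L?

With the last slot taken by L, it remains to arrange the other 6 letters (VSSVVL).
Those 6 letters have S appearing twice and V appearing 3 times, giving (6)!/(3!·2!) = 60.

60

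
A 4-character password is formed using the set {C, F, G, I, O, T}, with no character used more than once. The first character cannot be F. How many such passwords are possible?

The first character has 6−1 = 5 choices (anything except F).
The remaining 3 characters are filled from the other 5 symbols without repetition: 5 × 4 × 3 = 60.
Total: 5 × 60 = 300.

300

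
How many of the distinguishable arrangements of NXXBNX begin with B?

With the first slot taken by B, it remains to arrange the other 5 letters (NXXNX).
Those 5 letters have N appearing twice and X appearing 3 times, giving (5)!/(3!·2!) = 10.

10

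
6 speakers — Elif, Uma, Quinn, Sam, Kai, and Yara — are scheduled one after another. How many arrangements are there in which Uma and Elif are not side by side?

Of the 6! = 720 arrangements, those with Uma and Elif adjacent number 2 × 5! = 240 (treat the pair as a block with 2 internal orders).
So 720 − 240 = 480 arrangements keep them apart.

480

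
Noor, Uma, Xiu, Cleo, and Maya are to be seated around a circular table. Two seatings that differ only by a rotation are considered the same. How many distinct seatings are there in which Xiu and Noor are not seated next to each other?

12

Without the restriction there are (4)! = 24 seatings.
Those with Xiu next to Noor: fuse the pair into one unit and seat 4 units around a circle — 2·(3)! = 12.
Subtracting, 24 − 12 = 12.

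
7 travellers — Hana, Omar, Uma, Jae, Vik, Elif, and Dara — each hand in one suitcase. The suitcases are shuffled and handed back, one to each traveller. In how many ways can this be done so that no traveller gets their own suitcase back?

1854

Let Aᵢ be the assignments in which traveller i gets their own suitcase. We want the size of the complement of A₁∪…∪A_7.
By inclusion–exclusion this is Σ_{j=0}^{7} (−1)^j C(7,j)·(7−j)!.
Computing: 5040 − 5040 + 2520 − 840 + 210 − 42 + 7 − 1 = 1854.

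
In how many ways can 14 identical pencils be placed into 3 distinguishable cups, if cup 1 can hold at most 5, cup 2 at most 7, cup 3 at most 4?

Without the upper bounds there are C(16,2) = 120 ways to split 14 among 3 cups.
Subtract solutions that violate a single cap (substitute x_i' = x_i − (cap_i+1)): x_1 ≥ 6 gives C(10,2) = 45; x_2 ≥ 8 gives C(8,2) = 28; x_3 ≥ 5 gives C(11,2) = 55. Together 128.
Add back pairs where two caps are both exceeded: 1 + 10 + 3 = 14.
By inclusion–exclusion the count is 120 − 128 + 14 = 6.

6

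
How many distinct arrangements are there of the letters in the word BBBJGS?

120

The 6 letters of BBBJGS have repeats: B appearing 3 times.
Dividing 6! = 720 by 3! = 6 for the repeated letters gives 120.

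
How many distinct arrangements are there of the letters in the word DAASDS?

DAASDS has 6 letters with A appearing twice, D appearing twice, and S appearing twice.
So there are 6! / (2!·2!·2!) = 90 distinguishable arrangements.

90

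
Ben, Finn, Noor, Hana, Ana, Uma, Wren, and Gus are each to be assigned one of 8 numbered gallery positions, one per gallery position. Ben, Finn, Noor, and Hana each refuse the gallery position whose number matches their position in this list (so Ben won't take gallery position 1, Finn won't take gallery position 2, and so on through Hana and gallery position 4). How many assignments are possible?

Let Aᵢ (for 1 ≤ i ≤ 4) be the placements that put person i in their forbidden gallery position. Any j of these fix j positions, leaving (8−j)! ways to fill the rest, and there are C(4,j) ways to pick which j.
By inclusion–exclusion, the number of valid placements is Σ_{j=0}^{4} (−1)^j C(4,j)·(8−j)!.
Computing: 40320 − 20160 + 4320 − 480 + 24 = 24024.

24024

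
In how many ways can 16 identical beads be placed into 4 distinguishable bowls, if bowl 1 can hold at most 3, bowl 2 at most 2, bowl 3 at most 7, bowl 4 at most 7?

Without the upper bounds there are C(19,3) = 969 ways to split 16 among 4 bowls.
Subtract solutions that violate a single cap (substitute x_i' = x_i − (cap_i+1)): x_1 ≥ 4 gives C(15,3) = 455; x_2 ≥ 3 gives C(16,3) = 560; x_3 ≥ 8 gives C(11,3) = 165; x_4 ≥ 8 gives C(11,3) = 165. Together 1345.
Add back pairs where two caps are both exceeded: 220 + 35 + 35 + 56 + 56 + 1 = 403.
Subtract triples: 4 + 4 + 0 + 0 = 8.
By inclusion–exclusion the count is 969 − 1345 + 403 − 8 = 19.

19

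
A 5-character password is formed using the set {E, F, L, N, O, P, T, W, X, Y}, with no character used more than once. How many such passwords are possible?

30240

With no repetition, fill the 5 characters in order: 10 choices, then 9, down to 6.
That product is 10 × 9 × 8 × 7 × 6 = 30240.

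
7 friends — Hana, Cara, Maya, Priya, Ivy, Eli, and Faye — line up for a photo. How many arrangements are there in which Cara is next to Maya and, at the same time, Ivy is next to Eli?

480

Treat {Cara,Maya} as one block (2 orders) and {Ivy,Eli} as another (2 orders).
That leaves 5 units to arrange: 2 × 2 × 5! = 4 × 120 = 480.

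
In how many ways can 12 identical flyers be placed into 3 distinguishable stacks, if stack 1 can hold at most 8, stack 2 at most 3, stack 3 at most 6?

18

Ignoring the caps, the number of non-negative solutions to x_1+…+x_3 = 12 is C(14,2) = 91.
Subtract solutions that violate a single cap (substitute x_i' = x_i − (cap_i+1)): x_1 ≥ 9 gives C(5,2) = 10; x_2 ≥ 4 gives C(10,2) = 45; x_3 ≥ 7 gives C(7,2) = 21. Together 76.
Add back pairs where two caps are both exceeded: 0 + 0 + 3 = 3.
By inclusion–exclusion the count is 91 − 76 + 3 = 18.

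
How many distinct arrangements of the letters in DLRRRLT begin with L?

Fix L in the first position and arrange the remaining 6 letters.
Those 6 letters have R appearing 3 times, giving (6)!/(3!) = 120.

120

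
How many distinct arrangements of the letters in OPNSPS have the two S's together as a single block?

Treat the 2 copies of S as a single block. The multiset to arrange is then {SS, N, O, P, P}, 5 items in all.
That gives (5)!/(2!) = 60 arrangements.

60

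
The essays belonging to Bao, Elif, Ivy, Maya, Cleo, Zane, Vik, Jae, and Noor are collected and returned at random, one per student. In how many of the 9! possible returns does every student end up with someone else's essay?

133496

Count assignments avoiding every fixed point. For any j of the 9 students fixed to their own essay, the other 9−j can be arranged in (9−j)! ways.
By inclusion–exclusion this is Σ_{j=0}^{9} (−1)^j C(9,j)·(9−j)!.
Computing: 362880 − 362880 + 181440 − 60480 + 15120 − 3024 + 504 − 72 + 9 − 1 = 133496.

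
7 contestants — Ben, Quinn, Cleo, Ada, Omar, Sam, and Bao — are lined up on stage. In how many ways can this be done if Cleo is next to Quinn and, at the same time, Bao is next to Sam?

480

Treat {Cleo,Quinn} as one block (2 orders) and {Bao,Sam} as another (2 orders).
That leaves 5 units to arrange: 2 × 2 × 5! = 4 × 120 = 480.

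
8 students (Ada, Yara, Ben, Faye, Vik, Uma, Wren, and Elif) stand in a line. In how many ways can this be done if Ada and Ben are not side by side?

There are 8! = 40320 arrangements in all. If Ada and Ben are adjacent, merging them into one block gives 2·(7)! = 10080 arrangements.
So 40320 − 10080 = 30240 arrangements keep them apart.

30240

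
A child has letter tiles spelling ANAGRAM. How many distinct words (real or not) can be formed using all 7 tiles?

ANAGRAM has 7 letters with A appearing 3 times.
Dividing 7! = 5040 by 3! = 6 for the repeated letters gives 840.

840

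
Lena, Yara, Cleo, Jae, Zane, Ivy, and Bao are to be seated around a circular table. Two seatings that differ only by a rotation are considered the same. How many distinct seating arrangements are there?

Seat Lena anywhere (absorbing the rotational symmetry), then permute the other 6: (6)! = 720.

720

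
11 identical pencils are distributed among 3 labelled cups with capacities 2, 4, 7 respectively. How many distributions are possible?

6

Without the upper bounds there are C(13,2) = 78 ways to split 11 among 3 cups.
Subtract solutions that violate a single cap (substitute x_i' = x_i − (cap_i+1)): x_1 ≥ 3 gives C(10,2) = 45; x_2 ≥ 5 gives C(8,2) = 28; x_3 ≥ 8 gives C(5,2) = 10. Together 83.
Add back pairs where two caps are both exceeded: 10 + 1 + 0 = 11.
By inclusion–exclusion the count is 78 − 83 + 11 = 6.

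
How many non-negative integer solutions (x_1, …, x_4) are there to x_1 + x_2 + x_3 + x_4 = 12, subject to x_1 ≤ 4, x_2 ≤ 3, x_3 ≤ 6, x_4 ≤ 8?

119

By stars and bars, unrestricted non-negative solutions to x_1+…+x_4 = 12 number C(12+3,3) = 455.
Subtract solutions that violate a single cap (substitute x_i' = x_i − (cap_i+1)): x_1 ≥ 5 gives C(10,3) = 120; x_2 ≥ 4 gives C(11,3) = 165; x_3 ≥ 7 gives C(8,3) = 56; x_4 ≥ 9 gives C(6,3) = 20. Together 361.
Add back pairs where two caps are both exceeded: 20 + 1 + 0 + 4 + 0 + 0 = 25.
By inclusion–exclusion the count is 455 − 361 + 25 = 119.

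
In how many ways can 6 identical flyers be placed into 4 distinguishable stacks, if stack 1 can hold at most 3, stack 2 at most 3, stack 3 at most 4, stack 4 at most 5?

Ignoring the caps, the number of non-negative solutions to x_1+…+x_4 = 6 is C(9,3) = 84.
Subtract solutions that violate a single cap (substitute x_i' = x_i − (cap_i+1)): x_1 ≥ 4 gives C(5,3) = 10; x_2 ≥ 4 gives C(5,3) = 10; x_3 ≥ 5 gives C(4,3) = 4; x_4 ≥ 6 gives C(3,3) = 1. Together 25.
No two caps can be exceeded simultaneously, so the pair terms are all 0.
By inclusion–exclusion the count is 84 − 25 + 0 = 59.

59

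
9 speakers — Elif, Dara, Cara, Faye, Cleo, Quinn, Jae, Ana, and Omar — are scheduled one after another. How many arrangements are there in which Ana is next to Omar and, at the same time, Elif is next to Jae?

20160

Treat {Ana,Omar} as one block (2 orders) and {Elif,Jae} as another (2 orders).
That leaves 7 units to arrange: 2 × 2 × 7! = 4 × 5040 = 20160.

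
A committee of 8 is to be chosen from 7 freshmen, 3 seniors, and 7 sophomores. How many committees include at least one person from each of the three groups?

Unrestricted: C(17,8) = 24310 ways to pick any 8 of the 17.
Subtract selections that omit an entire group: no freshmen → C(10,8) = 45; no seniors → C(14,8) = 3003; no sophomores → C(10,8) = 45.
Add back selections omitting two groups (i.e. drawn from a single group): C(7,8) + C(3,8) + C(7,8) = 0.
By inclusion–exclusion: 24310 − 3093 + 0 = 21217.

21217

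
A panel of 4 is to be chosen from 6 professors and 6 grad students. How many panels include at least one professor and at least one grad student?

465

Total 4-person selections from all 12: C(12,4) = 495.
Selections missing a whole group: no professors → C(6,4) = 15; no grad students → C(6,4) = 15.
Both groups omitted at once is impossible, so 495 − 30 = 465.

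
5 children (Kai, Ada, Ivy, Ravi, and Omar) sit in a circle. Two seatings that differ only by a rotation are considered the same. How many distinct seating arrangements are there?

Around a circle, 5 distinct people have 5!/5 = (4)! = 24 rotationally distinct seatings.

24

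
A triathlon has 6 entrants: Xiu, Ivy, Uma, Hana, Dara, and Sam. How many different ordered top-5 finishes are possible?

720

This is an ordered selection of 5 from 6: P(6,5).
That gives 6 × 5 × 4 × 3 × 2 = 720.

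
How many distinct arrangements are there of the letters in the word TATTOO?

The 6 letters of TATTOO have repeats: O appearing twice and T appearing 3 times.
Dividing 6! = 720 by 3!·2! = 12 for the repeated letters gives 60.

60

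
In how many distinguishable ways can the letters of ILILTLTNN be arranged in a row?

ILILTLTNN has 9 letters with I appearing twice, L appearing 3 times, N appearing twice, and T appearing twice.
Dividing 9! = 362880 by 3!·2!·2!·2! = 48 for the repeated letters gives 7560.

7560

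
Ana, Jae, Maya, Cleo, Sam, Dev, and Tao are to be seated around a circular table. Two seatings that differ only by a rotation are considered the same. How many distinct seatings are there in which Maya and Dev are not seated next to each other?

480

All circular seatings of 7 people number (6)! = 720.
Seatings with Maya beside Dev: treat them as a block with 2 internal orders, giving 2 × (5)! = 240.
Subtracting, 720 − 240 = 480.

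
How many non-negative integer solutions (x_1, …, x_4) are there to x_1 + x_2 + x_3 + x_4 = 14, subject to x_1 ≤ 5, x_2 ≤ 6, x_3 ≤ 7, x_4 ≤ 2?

63

By stars and bars, unrestricted non-negative solutions to x_1+…+x_4 = 14 number C(14+3,3) = 680.
Subtract solutions that violate a single cap (substitute x_i' = x_i − (cap_i+1)): x_1 ≥ 6 gives C(11,3) = 165; x_2 ≥ 7 gives C(10,3) = 120; x_3 ≥ 8 gives C(9,3) = 84; x_4 ≥ 3 gives C(14,3) = 364. Together 733.
Add back pairs where two caps are both exceeded: 4 + 1 + 56 + 0 + 35 + 20 = 116.
By inclusion–exclusion the count is 680 − 733 + 116 = 63.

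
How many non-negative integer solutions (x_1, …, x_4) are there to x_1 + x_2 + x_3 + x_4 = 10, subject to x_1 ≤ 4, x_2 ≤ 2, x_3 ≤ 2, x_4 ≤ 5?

By stars and bars, unrestricted non-negative solutions to x_1+…+x_4 = 10 number C(10+3,3) = 286.
Subtract solutions that violate a single cap (substitute x_i' = x_i − (cap_i+1)): x_1 ≥ 5 gives C(8,3) = 56; x_2 ≥ 3 gives C(10,3) = 120; x_3 ≥ 3 gives C(10,3) = 120; x_4 ≥ 6 gives C(7,3) = 35. Together 331.
Add back pairs where two caps are both exceeded: 10 + 10 + 0 + 35 + 4 + 4 = 63.
By inclusion–exclusion the count is 286 − 331 + 63 = 18.

18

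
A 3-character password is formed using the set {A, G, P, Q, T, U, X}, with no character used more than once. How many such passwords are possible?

This is a permutation of 3 out of 7: P(7,3) = 7!/4!.
7 × 6 × 5 = 210.

210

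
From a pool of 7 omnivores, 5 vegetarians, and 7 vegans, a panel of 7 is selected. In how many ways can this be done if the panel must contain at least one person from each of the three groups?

45374

Total 7-person selections from all 19: C(19,7) = 50388.
Subtract selections that omit an entire group: no omnivores → C(12,7) = 792; no vegetarians → C(14,7) = 3432; no vegans → C(12,7) = 792.
Add back selections omitting two groups (i.e. drawn from a single group): C(7,7) + C(5,7) + C(7,7) = 2.
By inclusion–exclusion: 50388 − 5016 + 2 = 45374.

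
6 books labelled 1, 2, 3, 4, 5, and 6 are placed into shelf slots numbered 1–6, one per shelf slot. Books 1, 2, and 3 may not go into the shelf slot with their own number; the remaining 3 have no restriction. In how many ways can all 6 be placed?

Let Aᵢ (for i ∈ {1, 2, 3}) be the placements that put book i in its forbidden shelf slot. Any j of these fix j positions, leaving (6−j)! ways to fill the rest, and there are C(3,j) ways to pick which j.
By inclusion–exclusion, the number of valid placements is Σ_{j=0}^{3} (−1)^j C(3,j)·(6−j)!.
Computing: 720 − 360 + 72 − 6 = 426.

426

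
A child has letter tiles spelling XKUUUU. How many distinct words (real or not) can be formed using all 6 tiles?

30

The 6 letters of XKUUUU have repeats: U appearing 4 times.
So there are 6! / (4!) = 30 distinguishable arrangements.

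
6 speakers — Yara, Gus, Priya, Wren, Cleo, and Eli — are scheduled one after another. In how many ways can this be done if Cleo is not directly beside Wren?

There are 6! = 720 arrangements in all. If Cleo and Wren are adjacent, merging them into one block gives 2·(5)! = 240 arrangements.
Complementary counting: 720 − 240 = 480.

480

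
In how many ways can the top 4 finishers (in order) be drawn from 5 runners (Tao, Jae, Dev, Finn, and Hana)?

There are 5 choices for 1st place, 4 for 2nd, and so on down to 2 for position 4.
That gives 5 × 4 × 3 × 2 = 120.

120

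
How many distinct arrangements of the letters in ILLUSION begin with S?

Fix S in the first position and arrange the remaining 7 letters.
Those 7 letters have I appearing twice and L appearing twice, giving (7)!/(2!·2!) = 1260.

1260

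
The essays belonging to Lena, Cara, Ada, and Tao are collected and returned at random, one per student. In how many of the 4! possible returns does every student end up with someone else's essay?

9

Let Aᵢ be the assignments in which student i gets their own essay. We want the size of the complement of A₁∪…∪A_4.
By inclusion–exclusion this is Σ_{j=0}^{4} (−1)^j C(4,j)·(4−j)!.
Computing: 24 − 24 + 12 − 4 + 1 = 9.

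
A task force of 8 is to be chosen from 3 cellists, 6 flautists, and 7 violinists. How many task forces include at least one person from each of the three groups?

Total 8-person selections from all 16: C(16,8) = 12870.
Selections missing a whole group: no cellists → C(13,8) = 1287; no flautists → C(10,8) = 45; no violinists → C(9,8) = 9.
Add back selections omitting two groups (i.e. drawn from a single group): C(3,8) + C(6,8) + C(7,8) = 0.
By inclusion–exclusion: 12870 − 1341 + 0 = 11529.

11529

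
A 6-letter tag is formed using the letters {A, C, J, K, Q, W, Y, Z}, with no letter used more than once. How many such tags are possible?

20160

Choose and order 6 of the 8 symbols: the first letter has 8 options, the next 7, and so on down to 3.
That product is 8 × 7 × 6 × 5 × 4 × 3 = 20160.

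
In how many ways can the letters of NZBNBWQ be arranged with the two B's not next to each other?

Total arrangements of NZBNBWQ: 7!/(2!·2!) = 1260.
If the two B's are adjacent, glue them into one block, leaving 6 items to arrange: (6)!/(2!) = 360 ways.
Hence 1260 − 360 = 900.

900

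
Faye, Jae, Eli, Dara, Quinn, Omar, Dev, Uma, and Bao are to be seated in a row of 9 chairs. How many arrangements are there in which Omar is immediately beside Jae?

Place the 7 others and the Omar-Jae pair as 8 objects in a line; the pair has 2 internal arrangements.
That gives 2 × 8! = 2 × 40320 = 80640.

80640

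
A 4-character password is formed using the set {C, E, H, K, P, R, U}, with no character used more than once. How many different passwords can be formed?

With no repetition, fill the 4 characters in order: 7 choices, then 6, down to 4.
That product is 7 × 6 × 5 × 4 = 840.

840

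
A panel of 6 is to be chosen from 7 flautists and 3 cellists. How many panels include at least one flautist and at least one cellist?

Total 6-person selections from all 10: C(10,6) = 210.
Selections missing a whole group: no flautists → C(3,6) = 0; no cellists → C(7,6) = 7.
Both groups omitted at once is impossible, so 210 − 7 = 203.

203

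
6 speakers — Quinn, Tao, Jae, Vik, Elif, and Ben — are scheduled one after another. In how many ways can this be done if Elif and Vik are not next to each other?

480

Of the 6! = 720 arrangements, those with Elif and Vik adjacent number 2 × 5! = 240 (treat the pair as a block with 2 internal orders).
So 720 − 240 = 480 arrangements keep them apart.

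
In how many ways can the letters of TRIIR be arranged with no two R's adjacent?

18

Total arrangements of TRIIR: 5!/(2!·2!) = 30.
If the two R's are adjacent, glue them into one block, leaving 4 items to arrange: (4)!/(2!) = 12 ways.
Hence 30 − 12 = 18.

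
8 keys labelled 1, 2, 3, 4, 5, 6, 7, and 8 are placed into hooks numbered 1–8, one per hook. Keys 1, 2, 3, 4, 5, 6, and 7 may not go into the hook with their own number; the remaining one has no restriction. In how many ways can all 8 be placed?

Let Aᵢ (for 1 ≤ i ≤ 7) be the placements that put key i in its forbidden hook. Any j of these fix j positions, leaving (8−j)! ways to fill the rest, and there are C(7,j) ways to pick which j.
By inclusion–exclusion, the number of valid placements is Σ_{j=0}^{7} (−1)^j C(7,j)·(8−j)!.
Computing: 40320 − 35280 + 15120 − 4200 + 840 − 126 + 14 − 1 = 16687.

16687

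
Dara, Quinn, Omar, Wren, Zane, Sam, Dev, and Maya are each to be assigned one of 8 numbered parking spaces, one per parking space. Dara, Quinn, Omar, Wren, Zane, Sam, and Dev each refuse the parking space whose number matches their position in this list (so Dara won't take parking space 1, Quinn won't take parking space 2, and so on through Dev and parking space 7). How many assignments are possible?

Let Aᵢ (for 1 ≤ i ≤ 7) be the placements that put person i in their forbidden parking space. Any j of these fix j positions, leaving (8−j)! ways to fill the rest, and there are C(7,j) ways to pick which j.
By inclusion–exclusion, the number of valid placements is Σ_{j=0}^{7} (−1)^j C(7,j)·(8−j)!.
Computing: 40320 − 35280 + 15120 − 4200 + 840 − 126 + 14 − 1 = 16687.

16687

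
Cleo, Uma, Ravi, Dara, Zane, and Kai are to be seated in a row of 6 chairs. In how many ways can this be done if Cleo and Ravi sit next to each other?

240

Treat {Cleo, Ravi} as a single unit. There are 5 units to order, and the pair itself can be ordered 2 ways.
So the count is 2·(5)! = 240.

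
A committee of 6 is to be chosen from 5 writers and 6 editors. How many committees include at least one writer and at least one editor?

With no constraint there are C(11,6) = 462 possible selections.
Selections missing a whole group: no writers → C(6,6) = 1; no editors → C(5,6) = 0.
Both groups omitted at once is impossible, so 462 − 1 = 461.

461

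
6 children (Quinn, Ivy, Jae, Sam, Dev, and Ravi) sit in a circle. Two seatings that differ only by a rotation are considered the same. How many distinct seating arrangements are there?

Seat Quinn anywhere (absorbing the rotational symmetry), then permute the other 5: (5)! = 120.

120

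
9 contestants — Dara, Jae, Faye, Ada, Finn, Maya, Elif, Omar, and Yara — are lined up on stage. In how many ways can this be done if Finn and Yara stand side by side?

80640

Treat {Finn, Yara} as a single unit. There are 8 units to order, and the pair itself can be ordered 2 ways.
So the count is 2·(8)! = 80640.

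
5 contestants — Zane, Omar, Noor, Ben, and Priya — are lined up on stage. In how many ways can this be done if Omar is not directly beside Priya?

Of the 5! = 120 arrangements, those with Omar and Priya adjacent number 2 × 4! = 48 (treat the pair as a block with 2 internal orders).
Complementary counting: 120 − 48 = 72.

72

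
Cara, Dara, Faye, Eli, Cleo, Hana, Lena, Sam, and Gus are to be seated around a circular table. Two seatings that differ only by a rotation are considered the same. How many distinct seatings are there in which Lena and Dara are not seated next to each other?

30240

All circular seatings of 9 people number (8)! = 40320.
Those with Lena next to Dara: fuse the pair into one unit and seat 8 units around a circle — 2·(7)! = 10080.
Subtracting, 40320 − 10080 = 30240.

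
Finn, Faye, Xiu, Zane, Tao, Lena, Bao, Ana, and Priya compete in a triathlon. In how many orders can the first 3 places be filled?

There are 9 choices for 1st place, 8 for 2nd, and 7 for 3rd.
That gives 9 × 8 × 7 = 504.

504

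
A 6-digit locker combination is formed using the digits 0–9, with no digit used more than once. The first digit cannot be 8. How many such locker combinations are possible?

136080

The first digit has 10−1 = 9 choices (anything except 8).
The remaining 5 digits are filled from the other 9 symbols without repetition: 9 × 8 × 7 × 6 × 5 = 15120.
Total: 9 × 15120 = 136080.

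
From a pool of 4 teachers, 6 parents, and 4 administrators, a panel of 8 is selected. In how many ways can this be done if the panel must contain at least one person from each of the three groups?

Total 8-person selections from all 14: C(14,8) = 3003.
Subtract selections that omit an entire group: no teachers → C(10,8) = 45; no parents → C(8,8) = 1; no administrators → C(10,8) = 45.
Add back selections omitting two groups (i.e. drawn from a single group): C(4,8) + C(6,8) + C(4,8) = 0.
By inclusion–exclusion: 3003 − 91 + 0 = 2912.

2912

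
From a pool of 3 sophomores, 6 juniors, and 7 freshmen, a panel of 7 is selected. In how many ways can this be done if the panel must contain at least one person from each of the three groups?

Total 7-person selections from all 16: C(16,7) = 11440.
Subtract selections that omit an entire group: no sophomores → C(13,7) = 1716; no juniors → C(10,7) = 120; no freshmen → C(9,7) = 36.
Add back selections omitting two groups (i.e. drawn from a single group): C(3,7) + C(6,7) + C(7,7) = 1.
By inclusion–exclusion: 11440 − 1872 + 1 = 9569.

9569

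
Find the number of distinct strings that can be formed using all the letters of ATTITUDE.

ATTITUDE has 8 letters with T appearing 3 times.
Dividing 8! = 40320 by 3! = 6 for the repeated letters gives 6720.

6720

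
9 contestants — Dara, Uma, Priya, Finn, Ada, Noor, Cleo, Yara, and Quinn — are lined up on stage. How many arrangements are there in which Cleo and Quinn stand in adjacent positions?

Place the 7 others and the Cleo-Quinn pair as 8 objects in a line; the pair has 2 internal arrangements.
That gives 2 × 8! = 2 × 40320 = 80640.

80640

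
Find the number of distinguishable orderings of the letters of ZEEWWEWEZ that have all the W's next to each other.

105

Treat the 3 copies of W as a single block. The multiset to arrange is then {WWW, E, E, E, E, Z, Z}, 7 items in all.
That gives (7)!/(4!·2!) = 105 arrangements.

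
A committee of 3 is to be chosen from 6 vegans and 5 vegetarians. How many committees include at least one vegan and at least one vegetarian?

Unrestricted: C(11,3) = 165 ways to pick any 3 of the 11.
Subtract selections that omit an entire group: no vegans → C(5,3) = 10; no vegetarians → C(6,3) = 20.
Both groups omitted at once is impossible, so 165 − 30 = 135.

135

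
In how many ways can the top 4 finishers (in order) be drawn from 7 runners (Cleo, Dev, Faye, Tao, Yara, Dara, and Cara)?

840

This is an ordered selection of 4 from 7: P(7,4).
That gives 7 × 6 × 5 × 4 = 840.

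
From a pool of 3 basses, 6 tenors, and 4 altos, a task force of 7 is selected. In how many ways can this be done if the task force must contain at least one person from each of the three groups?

With no constraint there are C(13,7) = 1716 possible selections.
Subtract selections that omit an entire group: no basses → C(10,7) = 120; no tenors → C(7,7) = 1; no altos → C(9,7) = 36.
Add back selections omitting two groups (i.e. drawn from a single group): C(3,7) + C(6,7) + C(4,7) = 0.
By inclusion–exclusion: 1716 − 157 + 0 = 1559.

1559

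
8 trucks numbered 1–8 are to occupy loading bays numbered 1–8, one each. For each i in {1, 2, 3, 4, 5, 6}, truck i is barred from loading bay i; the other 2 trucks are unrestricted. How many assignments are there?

18806

Let Aᵢ (for 1 ≤ i ≤ 6) be the placements that put truck i in its forbidden loading bay. Any j of these fix j positions, leaving (8−j)! ways to fill the rest, and there are C(6,j) ways to pick which j.
By inclusion–exclusion, the number of valid placements is Σ_{j=0}^{6} (−1)^j C(6,j)·(8−j)!.
Computing: 40320 − 30240 + 10800 − 2400 + 360 − 36 + 2 = 18806.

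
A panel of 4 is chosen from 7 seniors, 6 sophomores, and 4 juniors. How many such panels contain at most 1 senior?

Split by how many seniors are chosen (0 through 1).
Sum: C(7,0)·C(10,4) + C(7,1)·C(10,3) = 210 + 840 = 1050.

1050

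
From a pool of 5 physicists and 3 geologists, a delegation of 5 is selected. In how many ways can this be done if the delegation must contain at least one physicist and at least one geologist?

Unrestricted: C(8,5) = 56 ways to pick any 5 of the 8.
Subtract selections that omit an entire group: no physicists → C(3,5) = 0; no geologists → C(5,5) = 1.
Both groups omitted at once is impossible, so 56 − 1 = 55.

55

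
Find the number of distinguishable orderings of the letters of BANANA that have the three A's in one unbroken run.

Treat the 3 copies of A as a single block. The multiset to arrange is then {AAA, B, N, N}, 4 items in all.
That gives (4)!/(2!) = 12 arrangements.

12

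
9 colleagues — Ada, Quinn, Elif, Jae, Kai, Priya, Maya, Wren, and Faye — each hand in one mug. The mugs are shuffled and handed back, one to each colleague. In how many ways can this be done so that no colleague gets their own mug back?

133496

Count assignments avoiding every fixed point. For any j of the 9 colleagues fixed to their own mug, the other 9−j can be arranged in (9−j)! ways.
By inclusion–exclusion this is Σ_{j=0}^{9} (−1)^j C(9,j)·(9−j)!.
Computing: 362880 − 362880 + 181440 − 60480 + 15120 − 3024 + 504 − 72 + 9 − 1 = 133496.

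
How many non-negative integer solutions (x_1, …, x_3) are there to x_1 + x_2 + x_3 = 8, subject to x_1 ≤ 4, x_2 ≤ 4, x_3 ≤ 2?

6

Without the upper bounds there are C(10,2) = 45 ways to split 8 among 3 variables.
Subtract solutions that violate a single cap (substitute x_i' = x_i − (cap_i+1)): x_1 ≥ 5 gives C(5,2) = 10; x_2 ≥ 5 gives C(5,2) = 10; x_3 ≥ 3 gives C(7,2) = 21. Together 41.
Add back pairs where two caps are both exceeded: 0 + 1 + 1 = 2.
By inclusion–exclusion the count is 45 − 41 + 2 = 6.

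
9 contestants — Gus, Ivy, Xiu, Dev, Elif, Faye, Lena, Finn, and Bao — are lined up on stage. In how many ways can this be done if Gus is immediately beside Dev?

Glue Gus and Dev into one block (2 internal orders), leaving 8 units to arrange in a row.
So the count is 2·(8)! = 80640.

80640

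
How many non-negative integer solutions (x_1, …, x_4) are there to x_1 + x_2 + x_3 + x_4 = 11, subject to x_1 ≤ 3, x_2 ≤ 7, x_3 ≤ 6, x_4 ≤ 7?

Ignoring the caps, the number of non-negative solutions to x_1+…+x_4 = 11 is C(14,3) = 364.
Subtract solutions that violate a single cap (substitute x_i' = x_i − (cap_i+1)): x_1 ≥ 4 gives C(10,3) = 120; x_2 ≥ 8 gives C(6,3) = 20; x_3 ≥ 7 gives C(7,3) = 35; x_4 ≥ 8 gives C(6,3) = 20. Together 195.
Add back pairs where two caps are both exceeded: 0 + 1 + 0 + 0 + 0 + 0 = 1.
By inclusion–exclusion the count is 364 − 195 + 1 = 170.

170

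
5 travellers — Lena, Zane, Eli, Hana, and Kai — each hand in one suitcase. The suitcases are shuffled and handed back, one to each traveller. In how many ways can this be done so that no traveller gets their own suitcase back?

This is the derangement count D_5: permutations of 5 items with no fixed point.
By inclusion–exclusion this is Σ_{j=0}^{5} (−1)^j C(5,j)·(5−j)!.
Computing: 120 − 120 + 60 − 20 + 5 − 1 = 44.

44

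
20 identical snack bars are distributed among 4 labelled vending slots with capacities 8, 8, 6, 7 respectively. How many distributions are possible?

Without the upper bounds there are C(23,3) = 1771 ways to split 20 among 4 vending slots.
Subtract solutions that violate a single cap (substitute x_i' = x_i − (cap_i+1)): x_1 ≥ 9 gives C(14,3) = 364; x_2 ≥ 9 gives C(14,3) = 364; x_3 ≥ 7 gives C(16,3) = 560; x_4 ≥ 8 gives C(15,3) = 455. Together 1743.
Add back pairs where two caps are both exceeded: 10 + 35 + 20 + 35 + 20 + 56 = 176.
By inclusion–exclusion the count is 1771 − 1743 + 176 = 204.

204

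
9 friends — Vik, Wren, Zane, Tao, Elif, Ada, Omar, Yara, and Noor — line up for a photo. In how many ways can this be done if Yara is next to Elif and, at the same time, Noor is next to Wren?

Treat {Yara,Elif} as one block (2 orders) and {Noor,Wren} as another (2 orders).
That leaves 7 units to arrange: 2 × 2 × 7! = 4 × 5040 = 20160.

20160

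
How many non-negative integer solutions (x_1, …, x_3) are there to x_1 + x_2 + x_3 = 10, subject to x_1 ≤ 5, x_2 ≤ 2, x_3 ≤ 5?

6

Without the upper bounds there are C(12,2) = 66 ways to split 10 among 3 variables.
Subtract solutions that violate a single cap (substitute x_i' = x_i − (cap_i+1)): x_1 ≥ 6 gives C(6,2) = 15; x_2 ≥ 3 gives C(9,2) = 36; x_3 ≥ 6 gives C(6,2) = 15. Together 66.
Add back pairs where two caps are both exceeded: 3 + 0 + 3 = 6.
By inclusion–exclusion the count is 66 − 66 + 6 = 6.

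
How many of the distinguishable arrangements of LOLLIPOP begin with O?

Fix O in the first position and arrange the remaining 7 letters.
Those 7 letters have L appearing 3 times and P appearing twice, giving (7)!/(3!·2!) = 420.

420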